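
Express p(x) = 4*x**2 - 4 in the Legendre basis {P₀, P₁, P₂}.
(-8/3)P₀ + (8/3)P₂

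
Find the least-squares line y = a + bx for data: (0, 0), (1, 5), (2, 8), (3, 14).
a = 0, b = 9/2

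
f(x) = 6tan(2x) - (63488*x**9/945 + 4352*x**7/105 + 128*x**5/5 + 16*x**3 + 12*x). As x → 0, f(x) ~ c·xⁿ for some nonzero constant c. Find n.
11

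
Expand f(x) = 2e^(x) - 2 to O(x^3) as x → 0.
2*x + x**2 + O(x**3)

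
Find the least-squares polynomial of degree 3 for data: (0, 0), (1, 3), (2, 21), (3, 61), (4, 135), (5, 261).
-7/18 + (2167/756)x + (-23/63)x² + (221/108)x³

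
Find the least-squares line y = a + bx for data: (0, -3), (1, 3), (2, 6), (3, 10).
a = -23/10, b = 21/5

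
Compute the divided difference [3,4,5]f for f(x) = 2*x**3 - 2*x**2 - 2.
22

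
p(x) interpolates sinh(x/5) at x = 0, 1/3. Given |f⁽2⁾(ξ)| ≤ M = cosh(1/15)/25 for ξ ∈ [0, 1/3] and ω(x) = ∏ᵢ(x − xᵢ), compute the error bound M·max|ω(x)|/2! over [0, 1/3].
cosh(1/15)/1800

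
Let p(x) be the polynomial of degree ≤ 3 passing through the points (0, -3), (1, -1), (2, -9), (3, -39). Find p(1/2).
-3/2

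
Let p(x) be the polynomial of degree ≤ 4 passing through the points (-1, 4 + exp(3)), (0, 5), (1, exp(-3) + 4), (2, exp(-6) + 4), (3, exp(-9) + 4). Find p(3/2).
(-5 + 60*exp(3) + 90*exp(6) + 3*(exp(3) + 164)*exp(9))*exp(-9)/128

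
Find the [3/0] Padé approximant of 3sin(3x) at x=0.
-27*x**3/2 + 9*x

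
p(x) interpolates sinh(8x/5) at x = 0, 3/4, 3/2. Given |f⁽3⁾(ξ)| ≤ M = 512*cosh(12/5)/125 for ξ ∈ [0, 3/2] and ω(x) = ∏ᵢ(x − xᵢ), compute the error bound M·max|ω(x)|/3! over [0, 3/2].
8*sqrt(3)*cosh(12/5)/125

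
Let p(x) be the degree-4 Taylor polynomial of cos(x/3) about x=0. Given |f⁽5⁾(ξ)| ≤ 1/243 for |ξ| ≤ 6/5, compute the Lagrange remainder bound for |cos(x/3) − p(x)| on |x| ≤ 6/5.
4/46875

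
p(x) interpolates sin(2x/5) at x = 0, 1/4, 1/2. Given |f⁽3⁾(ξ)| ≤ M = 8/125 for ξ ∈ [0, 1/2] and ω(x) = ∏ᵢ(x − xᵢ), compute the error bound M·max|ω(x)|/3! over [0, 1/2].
sqrt(3)/27000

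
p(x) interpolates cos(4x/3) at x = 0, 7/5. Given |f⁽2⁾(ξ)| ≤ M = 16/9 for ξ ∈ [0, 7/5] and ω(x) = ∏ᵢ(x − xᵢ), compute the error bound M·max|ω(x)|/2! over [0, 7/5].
98/225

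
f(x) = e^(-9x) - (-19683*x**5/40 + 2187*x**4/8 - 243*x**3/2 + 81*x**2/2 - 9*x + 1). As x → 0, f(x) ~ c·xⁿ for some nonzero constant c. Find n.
6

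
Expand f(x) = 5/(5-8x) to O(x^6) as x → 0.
1 + 8*x/5 + 64*x**2/25 + 512*x**3/125 + 4096*x**4/625 + 32768*x**5/3125 + O(x**6)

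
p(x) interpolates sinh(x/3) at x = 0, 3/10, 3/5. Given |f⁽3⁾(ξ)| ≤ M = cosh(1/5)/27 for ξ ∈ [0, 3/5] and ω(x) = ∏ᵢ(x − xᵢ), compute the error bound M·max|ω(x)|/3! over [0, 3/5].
sqrt(3)*cosh(1/5)/27000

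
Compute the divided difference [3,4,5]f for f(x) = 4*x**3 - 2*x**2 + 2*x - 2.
46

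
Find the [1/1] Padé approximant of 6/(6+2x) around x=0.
1/(x/3 + 1)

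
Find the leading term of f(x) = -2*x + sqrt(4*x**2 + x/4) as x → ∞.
1/16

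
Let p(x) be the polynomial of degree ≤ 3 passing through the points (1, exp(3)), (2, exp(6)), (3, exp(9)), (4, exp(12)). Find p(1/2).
(-5*exp(9) - 35*exp(3) + 35 + 21*exp(6))*exp(3)/16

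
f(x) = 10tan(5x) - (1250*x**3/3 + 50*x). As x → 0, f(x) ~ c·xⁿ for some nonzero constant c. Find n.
5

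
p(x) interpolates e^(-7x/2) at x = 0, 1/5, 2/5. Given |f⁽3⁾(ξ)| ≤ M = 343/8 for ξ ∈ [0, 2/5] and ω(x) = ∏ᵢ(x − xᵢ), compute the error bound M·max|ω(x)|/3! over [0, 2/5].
343*sqrt(3)/27000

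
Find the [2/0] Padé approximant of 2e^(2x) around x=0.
4*x**2 + 4*x + 2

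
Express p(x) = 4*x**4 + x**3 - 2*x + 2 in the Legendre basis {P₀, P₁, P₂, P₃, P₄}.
(14/5)P₀ + (-7/5)P₁ + (16/7)P₂ + (2/5)P₃ + (32/35)P₄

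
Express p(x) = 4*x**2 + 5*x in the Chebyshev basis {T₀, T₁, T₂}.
(2)T₀ + (5)T₁ + (2)T₂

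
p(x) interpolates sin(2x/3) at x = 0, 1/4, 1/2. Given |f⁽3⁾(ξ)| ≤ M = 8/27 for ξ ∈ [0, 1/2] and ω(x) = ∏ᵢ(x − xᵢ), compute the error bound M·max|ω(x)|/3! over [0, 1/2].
sqrt(3)/5832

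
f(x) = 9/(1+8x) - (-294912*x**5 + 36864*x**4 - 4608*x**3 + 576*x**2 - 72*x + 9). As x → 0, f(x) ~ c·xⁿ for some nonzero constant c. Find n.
6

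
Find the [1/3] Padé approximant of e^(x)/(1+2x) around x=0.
(7*x/20 + 1)/(37*x**3/120 - 23*x**2/20 + 27*x/20 + 1)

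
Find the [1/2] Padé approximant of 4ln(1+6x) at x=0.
24*x/(-3*x**2 + 3*x + 1)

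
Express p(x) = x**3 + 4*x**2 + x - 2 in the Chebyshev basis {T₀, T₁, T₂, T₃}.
(7/4)T₁ + (2)T₂ + (1/4)T₃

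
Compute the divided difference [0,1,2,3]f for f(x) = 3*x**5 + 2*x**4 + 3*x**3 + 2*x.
90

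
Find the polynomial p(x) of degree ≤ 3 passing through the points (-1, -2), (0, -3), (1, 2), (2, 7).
-x**3 + 3*x**2 + 3*x - 3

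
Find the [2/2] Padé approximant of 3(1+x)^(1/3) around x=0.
(7*x**2/9 + 7*x/2 + 3)/(5*x**2/54 + 5*x/6 + 1)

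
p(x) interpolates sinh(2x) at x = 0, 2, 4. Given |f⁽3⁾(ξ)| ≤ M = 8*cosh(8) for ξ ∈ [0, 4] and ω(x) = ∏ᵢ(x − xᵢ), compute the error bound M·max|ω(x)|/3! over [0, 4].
64*sqrt(3)*cosh(8)/27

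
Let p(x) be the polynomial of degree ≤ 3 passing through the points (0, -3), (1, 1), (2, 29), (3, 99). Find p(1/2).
-23/8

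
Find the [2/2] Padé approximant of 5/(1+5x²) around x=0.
5/(5*x**2 + 1)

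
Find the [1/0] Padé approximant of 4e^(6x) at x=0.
24*x + 4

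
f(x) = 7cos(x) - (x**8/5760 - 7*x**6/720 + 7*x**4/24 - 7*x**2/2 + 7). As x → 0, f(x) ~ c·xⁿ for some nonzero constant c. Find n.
10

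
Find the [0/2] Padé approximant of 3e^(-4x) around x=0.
3/(8*x**2 + 4*x + 1)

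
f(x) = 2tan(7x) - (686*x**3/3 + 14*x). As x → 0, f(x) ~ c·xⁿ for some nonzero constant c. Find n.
5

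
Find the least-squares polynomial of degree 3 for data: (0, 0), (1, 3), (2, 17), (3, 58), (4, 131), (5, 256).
-5/126 + (821/756)x + (-43/252)x² + (55/27)x³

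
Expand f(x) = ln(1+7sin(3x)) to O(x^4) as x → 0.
21*x - 441*x**2/2 + 6111*x**3/2 + O(x**4)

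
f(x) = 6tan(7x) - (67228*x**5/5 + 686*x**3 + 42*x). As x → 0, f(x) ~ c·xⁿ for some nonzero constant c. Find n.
7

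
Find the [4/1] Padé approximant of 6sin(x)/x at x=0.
x**4/20 - x**2 + 6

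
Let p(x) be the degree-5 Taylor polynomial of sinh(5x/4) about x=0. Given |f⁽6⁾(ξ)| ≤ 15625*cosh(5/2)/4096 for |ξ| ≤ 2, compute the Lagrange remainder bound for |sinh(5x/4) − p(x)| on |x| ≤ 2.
3125*cosh(5/2)/9216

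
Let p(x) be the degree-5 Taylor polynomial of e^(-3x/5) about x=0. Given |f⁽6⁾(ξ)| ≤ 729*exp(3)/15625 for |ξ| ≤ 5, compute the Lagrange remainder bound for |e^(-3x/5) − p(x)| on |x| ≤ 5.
81*exp(3)/80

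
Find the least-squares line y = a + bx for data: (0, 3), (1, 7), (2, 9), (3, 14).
a = 3, b = 7/2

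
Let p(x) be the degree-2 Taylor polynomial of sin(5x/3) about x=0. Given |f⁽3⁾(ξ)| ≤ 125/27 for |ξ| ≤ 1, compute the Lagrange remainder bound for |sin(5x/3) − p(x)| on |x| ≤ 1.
125/162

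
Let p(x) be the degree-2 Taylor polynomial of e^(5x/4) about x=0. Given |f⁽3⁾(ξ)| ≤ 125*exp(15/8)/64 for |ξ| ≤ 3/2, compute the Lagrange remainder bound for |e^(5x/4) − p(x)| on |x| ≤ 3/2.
1125*exp(15/8)/1024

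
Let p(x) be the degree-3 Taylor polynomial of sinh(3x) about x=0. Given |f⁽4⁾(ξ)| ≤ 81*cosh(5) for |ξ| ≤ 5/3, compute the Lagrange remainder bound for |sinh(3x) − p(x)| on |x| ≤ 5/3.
625*cosh(5)/24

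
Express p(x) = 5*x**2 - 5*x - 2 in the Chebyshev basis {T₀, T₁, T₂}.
(1/2)T₀ + (-5)T₁ + (5/2)T₂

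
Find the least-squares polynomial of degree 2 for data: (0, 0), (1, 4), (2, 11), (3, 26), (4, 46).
11/35 + (-1/35)x + (20/7)x²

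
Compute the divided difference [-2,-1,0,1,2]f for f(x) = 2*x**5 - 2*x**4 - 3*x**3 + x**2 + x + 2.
-2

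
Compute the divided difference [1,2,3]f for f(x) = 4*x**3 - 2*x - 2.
24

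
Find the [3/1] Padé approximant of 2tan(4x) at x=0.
128*x**3/3 + 8*x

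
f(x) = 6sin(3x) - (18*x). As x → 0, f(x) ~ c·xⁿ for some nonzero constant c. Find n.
3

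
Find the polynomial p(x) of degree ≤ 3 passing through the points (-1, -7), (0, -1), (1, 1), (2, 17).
3*x**3 - 2*x**2 + x - 1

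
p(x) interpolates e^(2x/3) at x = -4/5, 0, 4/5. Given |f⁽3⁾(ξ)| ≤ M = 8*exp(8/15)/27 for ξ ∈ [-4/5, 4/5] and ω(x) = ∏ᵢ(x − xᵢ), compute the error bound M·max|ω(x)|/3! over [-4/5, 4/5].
512*sqrt(3)*exp(8/15)/91125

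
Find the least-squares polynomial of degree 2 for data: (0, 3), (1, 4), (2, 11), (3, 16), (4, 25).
13/5 + (8/5)x + x²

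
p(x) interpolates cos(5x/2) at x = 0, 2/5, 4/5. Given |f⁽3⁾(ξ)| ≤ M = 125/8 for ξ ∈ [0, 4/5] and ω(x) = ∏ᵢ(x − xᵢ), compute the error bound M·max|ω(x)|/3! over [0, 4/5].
sqrt(3)/27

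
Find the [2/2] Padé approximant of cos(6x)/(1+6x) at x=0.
(-21*x**2 + x + 1)/(3*x**2 + 7*x + 1)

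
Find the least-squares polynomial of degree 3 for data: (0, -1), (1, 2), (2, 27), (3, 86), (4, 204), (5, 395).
-7/6 + (73/252)x + (43/84)x² + (55/18)x³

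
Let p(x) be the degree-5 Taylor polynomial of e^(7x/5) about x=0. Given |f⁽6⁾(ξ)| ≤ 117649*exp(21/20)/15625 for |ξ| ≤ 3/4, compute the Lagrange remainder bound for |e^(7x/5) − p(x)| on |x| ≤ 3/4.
9529569*exp(21/20)/5120000000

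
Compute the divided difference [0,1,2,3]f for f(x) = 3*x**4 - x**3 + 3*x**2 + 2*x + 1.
17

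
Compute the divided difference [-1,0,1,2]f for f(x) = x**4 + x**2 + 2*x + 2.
2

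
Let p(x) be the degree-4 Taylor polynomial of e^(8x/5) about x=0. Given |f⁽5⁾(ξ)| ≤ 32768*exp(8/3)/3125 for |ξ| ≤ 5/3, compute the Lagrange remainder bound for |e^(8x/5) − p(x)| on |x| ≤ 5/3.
4096*exp(8/3)/3645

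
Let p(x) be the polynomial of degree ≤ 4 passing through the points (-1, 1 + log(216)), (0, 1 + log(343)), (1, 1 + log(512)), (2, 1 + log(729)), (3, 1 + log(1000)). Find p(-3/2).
1 + log(17179869184*2**(25/32)*3**(121/128)*5**(105/128)*7**(5/32)/2542277241)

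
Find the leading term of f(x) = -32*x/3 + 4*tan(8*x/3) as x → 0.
2048*x**3/81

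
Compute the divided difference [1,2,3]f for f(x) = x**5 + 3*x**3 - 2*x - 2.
108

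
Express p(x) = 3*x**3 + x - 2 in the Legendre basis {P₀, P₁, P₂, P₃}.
(-2)P₀ + (14/5)P₁ + (6/5)P₃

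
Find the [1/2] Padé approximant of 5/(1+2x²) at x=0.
5/(2*x**2 + 1)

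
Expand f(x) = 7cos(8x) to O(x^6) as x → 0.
7 - 224*x**2 + 3584*x**4/3 + O(x**6)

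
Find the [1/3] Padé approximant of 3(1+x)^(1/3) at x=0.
(5*x/2 + 3)/(x**3/81 - x**2/18 + x/2 + 1)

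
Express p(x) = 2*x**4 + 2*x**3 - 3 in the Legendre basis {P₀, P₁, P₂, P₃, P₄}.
(-13/5)P₀ + (6/5)P₁ + (8/7)P₂ + (4/5)P₃ + (16/35)P₄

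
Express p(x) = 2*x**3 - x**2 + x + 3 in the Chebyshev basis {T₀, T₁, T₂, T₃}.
(5/2)T₀ + (5/2)T₁ + (-1/2)T₂ + (1/2)T₃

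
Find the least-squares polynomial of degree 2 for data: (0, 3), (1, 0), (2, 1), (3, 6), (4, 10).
18/7 + (-22/7)x + (9/7)x²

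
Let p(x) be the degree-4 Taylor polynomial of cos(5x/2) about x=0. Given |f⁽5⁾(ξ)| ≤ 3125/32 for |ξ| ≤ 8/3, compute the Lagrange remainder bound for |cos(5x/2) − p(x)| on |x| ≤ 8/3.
80000/729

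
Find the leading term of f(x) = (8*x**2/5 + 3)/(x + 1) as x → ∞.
8*x/5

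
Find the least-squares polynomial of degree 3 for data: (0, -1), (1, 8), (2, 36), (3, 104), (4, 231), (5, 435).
-8/9 + (1871/378)x + (97/252)x² + (347/108)x³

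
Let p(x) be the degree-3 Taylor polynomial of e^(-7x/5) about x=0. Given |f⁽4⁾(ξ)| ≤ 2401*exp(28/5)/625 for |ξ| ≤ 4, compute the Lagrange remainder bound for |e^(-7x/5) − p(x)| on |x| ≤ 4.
76832*exp(28/5)/1875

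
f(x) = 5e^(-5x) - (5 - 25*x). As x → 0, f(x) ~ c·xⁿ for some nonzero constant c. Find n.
2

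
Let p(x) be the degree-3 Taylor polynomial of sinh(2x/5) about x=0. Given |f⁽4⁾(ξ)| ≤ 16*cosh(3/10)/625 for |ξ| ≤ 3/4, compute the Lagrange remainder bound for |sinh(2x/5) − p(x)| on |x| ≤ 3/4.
27*cosh(3/10)/80000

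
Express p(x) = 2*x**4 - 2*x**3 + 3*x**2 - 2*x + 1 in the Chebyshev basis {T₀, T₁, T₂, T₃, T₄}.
(13/4)T₀ + (-7/2)T₁ + (5/2)T₂ + (-1/2)T₃ + (1/4)T₄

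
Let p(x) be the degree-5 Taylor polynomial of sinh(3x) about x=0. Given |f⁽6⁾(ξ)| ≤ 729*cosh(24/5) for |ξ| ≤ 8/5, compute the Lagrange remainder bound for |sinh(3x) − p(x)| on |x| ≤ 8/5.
1327104*cosh(24/5)/78125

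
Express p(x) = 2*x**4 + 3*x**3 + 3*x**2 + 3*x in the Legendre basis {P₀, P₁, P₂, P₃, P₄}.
(7/5)P₀ + (24/5)P₁ + (22/7)P₂ + (6/5)P₃ + (16/35)P₄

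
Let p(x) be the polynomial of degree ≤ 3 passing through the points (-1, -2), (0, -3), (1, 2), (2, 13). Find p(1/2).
-5/4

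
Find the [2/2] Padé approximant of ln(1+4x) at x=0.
4*x*(2*x + 1)/(8*x**2/3 + 4*x + 1)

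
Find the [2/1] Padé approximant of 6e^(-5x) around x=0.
(25*x**2 - 20*x + 6)/(5*x/3 + 1)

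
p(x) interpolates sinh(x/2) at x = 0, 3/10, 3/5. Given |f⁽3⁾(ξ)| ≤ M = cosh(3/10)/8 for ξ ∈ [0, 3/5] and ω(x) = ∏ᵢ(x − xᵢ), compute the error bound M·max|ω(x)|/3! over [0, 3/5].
sqrt(3)*cosh(3/10)/8000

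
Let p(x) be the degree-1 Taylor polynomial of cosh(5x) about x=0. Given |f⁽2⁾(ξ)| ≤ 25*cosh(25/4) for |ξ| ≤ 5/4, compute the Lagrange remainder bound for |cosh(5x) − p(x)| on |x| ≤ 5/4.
625*cosh(25/4)/32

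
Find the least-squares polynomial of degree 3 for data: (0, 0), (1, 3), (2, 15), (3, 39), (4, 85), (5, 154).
1/126 + (599/756)x + (347/252)x² + (25/27)x³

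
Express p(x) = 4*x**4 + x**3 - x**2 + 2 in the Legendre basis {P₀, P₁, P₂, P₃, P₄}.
(37/15)P₀ + (3/5)P₁ + (34/21)P₂ + (2/5)P₃ + (32/35)P₄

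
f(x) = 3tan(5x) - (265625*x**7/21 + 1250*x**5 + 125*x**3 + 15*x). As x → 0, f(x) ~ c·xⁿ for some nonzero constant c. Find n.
9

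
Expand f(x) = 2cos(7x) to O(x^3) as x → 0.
2 - 49*x**2 + O(x**3)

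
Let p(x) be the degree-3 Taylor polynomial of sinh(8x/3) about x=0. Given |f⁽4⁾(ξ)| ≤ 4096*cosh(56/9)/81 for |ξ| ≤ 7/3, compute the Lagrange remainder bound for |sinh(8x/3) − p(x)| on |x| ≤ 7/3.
1229312*cosh(56/9)/19683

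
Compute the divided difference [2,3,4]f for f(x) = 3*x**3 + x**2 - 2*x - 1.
28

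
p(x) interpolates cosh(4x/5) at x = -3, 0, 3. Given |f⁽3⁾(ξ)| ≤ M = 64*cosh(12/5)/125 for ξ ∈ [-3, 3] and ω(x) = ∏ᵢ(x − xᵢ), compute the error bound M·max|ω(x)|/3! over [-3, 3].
64*sqrt(3)*cosh(12/5)/125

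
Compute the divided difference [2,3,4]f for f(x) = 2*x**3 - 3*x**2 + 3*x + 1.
15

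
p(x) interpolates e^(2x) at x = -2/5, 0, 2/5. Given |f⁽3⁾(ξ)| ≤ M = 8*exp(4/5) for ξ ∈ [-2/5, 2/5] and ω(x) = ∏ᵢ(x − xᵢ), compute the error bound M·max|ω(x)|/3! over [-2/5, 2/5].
64*sqrt(3)*exp(4/5)/3375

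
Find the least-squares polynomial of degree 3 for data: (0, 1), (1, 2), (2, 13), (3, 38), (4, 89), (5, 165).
23/21 + (-263/126)x + (155/84)x² + (37/36)x³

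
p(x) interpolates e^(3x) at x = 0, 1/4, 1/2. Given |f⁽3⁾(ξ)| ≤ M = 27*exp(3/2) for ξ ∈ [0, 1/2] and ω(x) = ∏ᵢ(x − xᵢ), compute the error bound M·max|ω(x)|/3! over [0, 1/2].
sqrt(3)*exp(3/2)/64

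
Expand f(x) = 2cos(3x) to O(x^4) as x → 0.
2 - 9*x**2 + O(x**4)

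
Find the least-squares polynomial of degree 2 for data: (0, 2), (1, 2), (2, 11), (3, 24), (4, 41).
10/7 + (-6/7)x + (19/7)x²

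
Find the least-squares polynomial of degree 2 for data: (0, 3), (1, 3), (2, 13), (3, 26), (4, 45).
86/35 + (-71/70)x + (41/14)x²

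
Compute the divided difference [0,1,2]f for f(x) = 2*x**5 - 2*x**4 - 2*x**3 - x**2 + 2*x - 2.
9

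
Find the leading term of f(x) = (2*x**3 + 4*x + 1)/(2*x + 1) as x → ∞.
x**2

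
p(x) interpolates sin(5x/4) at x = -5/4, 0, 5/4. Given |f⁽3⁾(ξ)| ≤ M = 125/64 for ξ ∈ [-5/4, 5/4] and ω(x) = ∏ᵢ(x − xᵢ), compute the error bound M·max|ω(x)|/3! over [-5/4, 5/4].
15625*sqrt(3)/110592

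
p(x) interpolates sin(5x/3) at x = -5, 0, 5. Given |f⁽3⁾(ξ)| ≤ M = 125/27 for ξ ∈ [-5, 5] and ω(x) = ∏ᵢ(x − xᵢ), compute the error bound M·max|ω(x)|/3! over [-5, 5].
15625*sqrt(3)/729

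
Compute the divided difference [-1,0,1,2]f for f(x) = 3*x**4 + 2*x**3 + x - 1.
8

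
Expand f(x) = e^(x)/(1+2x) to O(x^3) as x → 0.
1 - x + 5*x**2/2 + O(x**3)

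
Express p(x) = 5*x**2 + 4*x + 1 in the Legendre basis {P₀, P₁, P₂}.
(8/3)P₀ + (4)P₁ + (10/3)P₂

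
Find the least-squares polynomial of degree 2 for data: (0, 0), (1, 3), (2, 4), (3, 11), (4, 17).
11/35 + (27/35)x + (6/7)x²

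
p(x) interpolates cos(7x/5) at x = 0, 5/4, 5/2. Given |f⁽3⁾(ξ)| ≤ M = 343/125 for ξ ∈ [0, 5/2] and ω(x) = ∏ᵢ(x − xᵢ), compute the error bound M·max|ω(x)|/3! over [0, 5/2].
343*sqrt(3)/1728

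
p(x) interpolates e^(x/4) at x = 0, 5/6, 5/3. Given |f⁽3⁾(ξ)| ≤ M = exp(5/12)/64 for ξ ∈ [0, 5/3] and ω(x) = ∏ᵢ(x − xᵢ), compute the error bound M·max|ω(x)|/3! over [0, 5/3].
125*sqrt(3)*exp(5/12)/373248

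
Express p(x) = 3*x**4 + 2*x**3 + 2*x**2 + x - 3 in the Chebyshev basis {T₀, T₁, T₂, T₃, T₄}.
(-7/8)T₀ + (5/2)T₁ + (5/2)T₂ + (1/2)T₃ + (3/8)T₄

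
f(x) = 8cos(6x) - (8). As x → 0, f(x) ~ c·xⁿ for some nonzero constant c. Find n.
2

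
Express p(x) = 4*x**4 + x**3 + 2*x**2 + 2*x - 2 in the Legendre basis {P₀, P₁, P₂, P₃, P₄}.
(-8/15)P₀ + (13/5)P₁ + (76/21)P₂ + (2/5)P₃ + (32/35)P₄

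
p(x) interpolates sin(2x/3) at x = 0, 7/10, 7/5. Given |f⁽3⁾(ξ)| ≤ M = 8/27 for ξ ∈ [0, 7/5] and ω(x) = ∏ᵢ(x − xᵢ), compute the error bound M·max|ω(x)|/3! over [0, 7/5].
343*sqrt(3)/91125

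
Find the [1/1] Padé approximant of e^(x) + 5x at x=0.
(71*x/12 + 1)/(1 - x/12)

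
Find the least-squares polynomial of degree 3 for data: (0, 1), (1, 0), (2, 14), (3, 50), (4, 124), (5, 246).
5/6 + (-671/252)x + (10/21)x² + (71/36)x³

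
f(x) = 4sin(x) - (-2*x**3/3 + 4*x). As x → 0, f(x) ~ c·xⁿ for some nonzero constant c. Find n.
5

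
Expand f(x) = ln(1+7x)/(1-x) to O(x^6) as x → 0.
7*x - 35*x**2/2 + 581*x**3/6 - 6041*x**4/12 + 171479*x**5/60 + O(x**6)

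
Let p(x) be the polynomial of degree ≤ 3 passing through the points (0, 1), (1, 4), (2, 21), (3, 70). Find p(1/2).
15/8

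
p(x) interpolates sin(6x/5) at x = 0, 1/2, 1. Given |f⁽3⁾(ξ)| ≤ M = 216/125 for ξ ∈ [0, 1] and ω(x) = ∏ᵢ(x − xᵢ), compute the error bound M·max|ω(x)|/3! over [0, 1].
sqrt(3)/125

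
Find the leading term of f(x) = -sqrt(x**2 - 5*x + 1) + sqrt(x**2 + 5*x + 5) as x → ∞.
5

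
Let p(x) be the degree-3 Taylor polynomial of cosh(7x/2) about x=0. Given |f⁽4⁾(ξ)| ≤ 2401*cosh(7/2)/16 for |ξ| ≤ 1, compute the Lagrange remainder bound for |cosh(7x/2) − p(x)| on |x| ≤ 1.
2401*cosh(7/2)/384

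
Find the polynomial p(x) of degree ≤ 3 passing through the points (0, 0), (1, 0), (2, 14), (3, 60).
3*x**3 - 2*x**2 - x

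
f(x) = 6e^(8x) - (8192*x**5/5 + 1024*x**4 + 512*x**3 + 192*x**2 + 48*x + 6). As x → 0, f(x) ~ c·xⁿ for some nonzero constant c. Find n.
6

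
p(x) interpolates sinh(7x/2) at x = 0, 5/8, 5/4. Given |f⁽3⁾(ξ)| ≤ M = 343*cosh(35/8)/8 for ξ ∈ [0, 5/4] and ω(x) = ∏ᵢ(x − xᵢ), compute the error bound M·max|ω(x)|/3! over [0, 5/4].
42875*sqrt(3)*cosh(35/8)/110592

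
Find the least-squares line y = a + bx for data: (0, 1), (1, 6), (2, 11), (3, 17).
a = 4/5, b = 53/10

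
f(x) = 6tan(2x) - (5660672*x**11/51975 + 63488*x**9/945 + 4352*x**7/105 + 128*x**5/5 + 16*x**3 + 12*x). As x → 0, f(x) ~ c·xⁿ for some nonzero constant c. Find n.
13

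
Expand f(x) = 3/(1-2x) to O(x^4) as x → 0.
3 + 6*x + 12*x**2 + 24*x**3 + O(x**4)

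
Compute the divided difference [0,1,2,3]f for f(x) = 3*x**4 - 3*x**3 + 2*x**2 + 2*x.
15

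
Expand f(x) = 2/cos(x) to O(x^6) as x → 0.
2 + x**2 + 5*x**4/12 + O(x**6)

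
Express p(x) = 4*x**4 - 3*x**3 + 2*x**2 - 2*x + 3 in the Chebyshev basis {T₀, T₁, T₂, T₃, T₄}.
(11/2)T₀ + (-17/4)T₁ + (3)T₂ + (-3/4)T₃ + (1/2)T₄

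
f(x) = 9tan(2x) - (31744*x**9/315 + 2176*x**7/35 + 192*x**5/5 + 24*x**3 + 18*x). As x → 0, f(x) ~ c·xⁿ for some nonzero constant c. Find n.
11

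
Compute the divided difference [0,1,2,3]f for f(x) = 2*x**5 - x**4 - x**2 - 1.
44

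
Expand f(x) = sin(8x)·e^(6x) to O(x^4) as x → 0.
8*x + 48*x**2 + 176*x**3/3 + O(x**4)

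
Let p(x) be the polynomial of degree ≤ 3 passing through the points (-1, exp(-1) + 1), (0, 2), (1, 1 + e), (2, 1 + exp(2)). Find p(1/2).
(-1 + e*(-exp(2) + 9*e + 25))*exp(-1)/16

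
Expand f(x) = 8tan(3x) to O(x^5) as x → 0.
24*x + 72*x**3 + O(x**5)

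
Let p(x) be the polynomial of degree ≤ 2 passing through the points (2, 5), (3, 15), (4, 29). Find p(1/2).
-5/2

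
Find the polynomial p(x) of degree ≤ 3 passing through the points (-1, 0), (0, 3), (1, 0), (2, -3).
x**3 - 3*x**2 - x + 3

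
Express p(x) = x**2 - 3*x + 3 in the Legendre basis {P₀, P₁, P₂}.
(10/3)P₀ + (-3)P₁ + (2/3)P₂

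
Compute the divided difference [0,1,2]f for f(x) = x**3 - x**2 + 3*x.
2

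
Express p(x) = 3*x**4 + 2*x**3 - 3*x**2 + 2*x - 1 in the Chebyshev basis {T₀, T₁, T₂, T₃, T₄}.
(-11/8)T₀ + (7/2)T₁ + (1/2)T₃ + (3/8)T₄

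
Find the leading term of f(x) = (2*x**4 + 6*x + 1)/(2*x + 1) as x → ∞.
x**3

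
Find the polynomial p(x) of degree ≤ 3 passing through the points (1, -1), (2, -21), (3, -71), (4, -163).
-2*x**3 - 3*x**2 + 3*x + 1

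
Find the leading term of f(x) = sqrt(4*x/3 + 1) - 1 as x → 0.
2*x/3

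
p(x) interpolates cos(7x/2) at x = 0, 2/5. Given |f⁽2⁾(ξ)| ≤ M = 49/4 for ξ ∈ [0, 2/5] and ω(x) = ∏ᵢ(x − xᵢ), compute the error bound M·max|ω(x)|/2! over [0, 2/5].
49/200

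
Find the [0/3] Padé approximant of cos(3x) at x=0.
1/(9*x**2/2 + 1)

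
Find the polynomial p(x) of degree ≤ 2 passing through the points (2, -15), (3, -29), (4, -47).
-2*x**2 - 4*x + 1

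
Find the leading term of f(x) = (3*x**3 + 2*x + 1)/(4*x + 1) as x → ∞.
3*x**2/4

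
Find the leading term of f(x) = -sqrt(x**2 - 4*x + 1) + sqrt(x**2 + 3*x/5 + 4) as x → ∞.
23/10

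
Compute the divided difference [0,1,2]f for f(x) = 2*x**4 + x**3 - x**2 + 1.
16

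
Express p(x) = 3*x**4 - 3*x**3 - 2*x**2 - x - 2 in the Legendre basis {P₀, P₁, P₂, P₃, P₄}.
(-31/15)P₀ + (-14/5)P₁ + (8/21)P₂ + (-6/5)P₃ + (24/35)P₄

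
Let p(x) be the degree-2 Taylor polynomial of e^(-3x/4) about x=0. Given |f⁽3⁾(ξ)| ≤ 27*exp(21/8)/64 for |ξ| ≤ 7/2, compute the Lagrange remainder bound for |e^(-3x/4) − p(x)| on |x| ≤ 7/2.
3087*exp(21/8)/1024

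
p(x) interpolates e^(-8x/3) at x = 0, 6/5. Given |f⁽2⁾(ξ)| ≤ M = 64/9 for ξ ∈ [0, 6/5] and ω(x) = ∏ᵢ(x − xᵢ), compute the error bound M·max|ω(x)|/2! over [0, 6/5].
32/25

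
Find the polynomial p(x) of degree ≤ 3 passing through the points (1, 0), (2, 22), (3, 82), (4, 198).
3*x**3 + x**2 - 2*x - 2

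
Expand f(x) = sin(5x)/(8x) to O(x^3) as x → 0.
5/8 - 125*x**2/48 + O(x**3)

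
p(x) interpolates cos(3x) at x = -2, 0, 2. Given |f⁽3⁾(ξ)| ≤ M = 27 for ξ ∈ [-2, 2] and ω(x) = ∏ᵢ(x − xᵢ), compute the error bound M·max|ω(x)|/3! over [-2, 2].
8*sqrt(3)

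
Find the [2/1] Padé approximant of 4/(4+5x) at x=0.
1/(5*x/4 + 1)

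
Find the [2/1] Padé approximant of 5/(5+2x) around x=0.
1/(2*x/5 + 1)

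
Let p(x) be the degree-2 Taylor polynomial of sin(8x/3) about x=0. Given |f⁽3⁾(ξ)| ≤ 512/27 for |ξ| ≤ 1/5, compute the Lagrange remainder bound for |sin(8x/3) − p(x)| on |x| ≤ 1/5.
256/10125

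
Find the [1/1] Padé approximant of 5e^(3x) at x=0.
(15*x/2 + 5)/(1 - 3*x/2)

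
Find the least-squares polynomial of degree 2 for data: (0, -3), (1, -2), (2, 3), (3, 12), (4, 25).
-3 - x + (2)x²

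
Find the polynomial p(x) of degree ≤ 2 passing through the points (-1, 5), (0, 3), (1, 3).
x**2 - x + 3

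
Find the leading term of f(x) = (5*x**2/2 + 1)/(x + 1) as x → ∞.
5*x/2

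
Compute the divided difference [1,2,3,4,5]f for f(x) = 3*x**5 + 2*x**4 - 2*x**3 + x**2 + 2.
47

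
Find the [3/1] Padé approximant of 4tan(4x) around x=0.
256*x**3/3 + 16*x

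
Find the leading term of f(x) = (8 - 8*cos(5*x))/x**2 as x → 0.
100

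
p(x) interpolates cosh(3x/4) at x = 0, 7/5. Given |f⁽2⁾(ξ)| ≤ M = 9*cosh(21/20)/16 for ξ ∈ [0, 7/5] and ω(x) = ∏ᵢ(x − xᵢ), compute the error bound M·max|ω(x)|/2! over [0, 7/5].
441*cosh(21/20)/3200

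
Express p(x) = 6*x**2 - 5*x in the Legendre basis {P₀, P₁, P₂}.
(2)P₀ + (-5)P₁ + (4)P₂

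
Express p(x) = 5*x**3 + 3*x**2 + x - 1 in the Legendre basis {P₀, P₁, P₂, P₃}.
(4)P₁ + (2)P₂ + (2)P₃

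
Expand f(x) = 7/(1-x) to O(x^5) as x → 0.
7 + 7*x + 7*x**2 + 7*x**3 + 7*x**4 + O(x**5)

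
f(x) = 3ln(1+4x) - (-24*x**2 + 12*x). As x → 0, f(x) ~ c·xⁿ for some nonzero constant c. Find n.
3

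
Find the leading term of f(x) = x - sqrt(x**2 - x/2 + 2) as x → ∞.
1/4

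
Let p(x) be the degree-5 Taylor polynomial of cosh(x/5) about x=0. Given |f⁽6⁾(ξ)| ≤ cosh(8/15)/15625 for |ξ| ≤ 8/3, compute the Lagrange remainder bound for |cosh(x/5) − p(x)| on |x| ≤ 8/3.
16384*cosh(8/15)/512578125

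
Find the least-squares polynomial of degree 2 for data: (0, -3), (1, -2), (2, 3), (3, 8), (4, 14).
-118/35 + (54/35)x + (5/7)x²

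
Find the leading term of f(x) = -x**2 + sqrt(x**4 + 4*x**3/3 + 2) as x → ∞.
2*x/3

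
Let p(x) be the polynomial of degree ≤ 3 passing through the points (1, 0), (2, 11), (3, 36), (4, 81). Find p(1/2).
-17/8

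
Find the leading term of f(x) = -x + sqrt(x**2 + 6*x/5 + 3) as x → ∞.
3/5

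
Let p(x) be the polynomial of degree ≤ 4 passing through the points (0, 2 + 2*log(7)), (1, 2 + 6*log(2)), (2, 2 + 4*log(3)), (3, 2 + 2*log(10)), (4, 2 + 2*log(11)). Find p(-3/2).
2 + log(1872797819754501433162325209838239048686050199724979277482993169*11**(59/64)*3**(13/16)*5**(15/16)*7**(3/64)/6805647338418769269267492148635364229120000000000000000000000000)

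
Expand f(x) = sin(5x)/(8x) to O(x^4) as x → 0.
5/8 - 125*x**2/48 + O(x**4)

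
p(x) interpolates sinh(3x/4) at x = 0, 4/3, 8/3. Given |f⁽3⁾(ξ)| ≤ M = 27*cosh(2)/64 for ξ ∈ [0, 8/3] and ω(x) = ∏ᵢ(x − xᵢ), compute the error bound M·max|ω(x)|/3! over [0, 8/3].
sqrt(3)*cosh(2)/27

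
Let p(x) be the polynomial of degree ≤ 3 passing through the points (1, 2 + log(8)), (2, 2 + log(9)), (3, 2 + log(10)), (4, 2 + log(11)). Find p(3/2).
2 + log(3*11**(1/16)*2**(5/8)*3**(7/8)*5**(11/16)/5)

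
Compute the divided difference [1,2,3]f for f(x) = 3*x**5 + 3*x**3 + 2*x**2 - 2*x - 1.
290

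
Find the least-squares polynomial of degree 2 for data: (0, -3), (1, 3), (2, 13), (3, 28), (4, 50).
-19/7 + (177/70)x + (37/14)x²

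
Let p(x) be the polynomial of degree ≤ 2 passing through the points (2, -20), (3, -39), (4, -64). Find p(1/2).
-11/4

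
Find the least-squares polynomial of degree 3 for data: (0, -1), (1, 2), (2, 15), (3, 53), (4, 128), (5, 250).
-103/126 + (55/108)x + (-37/126)x² + (221/108)x³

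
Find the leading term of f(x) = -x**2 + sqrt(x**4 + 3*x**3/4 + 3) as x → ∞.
3*x/8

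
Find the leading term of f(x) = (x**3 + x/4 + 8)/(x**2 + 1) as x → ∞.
x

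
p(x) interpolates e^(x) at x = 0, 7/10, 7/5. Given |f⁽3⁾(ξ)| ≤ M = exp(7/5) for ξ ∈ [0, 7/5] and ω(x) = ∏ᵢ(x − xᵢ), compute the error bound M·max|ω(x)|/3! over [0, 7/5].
343*sqrt(3)*exp(7/5)/27000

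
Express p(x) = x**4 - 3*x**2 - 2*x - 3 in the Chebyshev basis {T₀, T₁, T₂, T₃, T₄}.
(-33/8)T₀ + (-2)T₁ - T₂ + (1/8)T₄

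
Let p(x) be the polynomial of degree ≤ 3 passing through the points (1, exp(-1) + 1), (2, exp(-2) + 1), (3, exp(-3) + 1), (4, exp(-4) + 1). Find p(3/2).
(-5*e + 1 + 5*exp(3) + 15*exp(2) + 16*exp(4))*exp(-4)/16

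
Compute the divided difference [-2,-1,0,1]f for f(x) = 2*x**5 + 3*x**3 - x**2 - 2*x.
13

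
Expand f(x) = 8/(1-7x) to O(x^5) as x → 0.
8 + 56*x + 392*x**2 + 2744*x**3 + 19208*x**4 + O(x**5)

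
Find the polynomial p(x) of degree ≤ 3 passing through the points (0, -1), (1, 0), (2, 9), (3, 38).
2*x**3 - 2*x**2 + x - 1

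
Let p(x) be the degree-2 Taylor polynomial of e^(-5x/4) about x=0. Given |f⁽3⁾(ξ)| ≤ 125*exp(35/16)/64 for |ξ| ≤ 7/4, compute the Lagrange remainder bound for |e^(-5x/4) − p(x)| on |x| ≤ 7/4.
42875*exp(35/16)/24576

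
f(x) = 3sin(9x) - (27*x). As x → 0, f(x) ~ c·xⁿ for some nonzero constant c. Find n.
3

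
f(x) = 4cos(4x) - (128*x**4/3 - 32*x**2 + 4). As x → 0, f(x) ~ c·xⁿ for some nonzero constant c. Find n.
6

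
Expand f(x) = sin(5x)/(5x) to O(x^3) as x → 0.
1 - 25*x**2/6 + O(x**3)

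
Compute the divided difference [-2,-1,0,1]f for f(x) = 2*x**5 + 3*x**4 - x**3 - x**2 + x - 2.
3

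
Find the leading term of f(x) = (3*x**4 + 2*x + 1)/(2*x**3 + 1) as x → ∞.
3*x/2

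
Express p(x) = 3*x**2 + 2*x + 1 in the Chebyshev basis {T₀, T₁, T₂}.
(5/2)T₀ + (2)T₁ + (3/2)T₂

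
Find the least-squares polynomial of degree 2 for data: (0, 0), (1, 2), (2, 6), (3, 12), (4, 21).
3/35 + (22/35)x + (8/7)x²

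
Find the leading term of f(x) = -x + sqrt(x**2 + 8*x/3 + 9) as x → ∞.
4/3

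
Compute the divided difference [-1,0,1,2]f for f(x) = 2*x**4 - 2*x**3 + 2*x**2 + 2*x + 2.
2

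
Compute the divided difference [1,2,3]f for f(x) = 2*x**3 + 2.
12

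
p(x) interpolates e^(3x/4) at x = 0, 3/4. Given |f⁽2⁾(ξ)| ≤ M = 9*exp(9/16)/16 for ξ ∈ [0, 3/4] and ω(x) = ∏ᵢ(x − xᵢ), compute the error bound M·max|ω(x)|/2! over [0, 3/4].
81*exp(9/16)/2048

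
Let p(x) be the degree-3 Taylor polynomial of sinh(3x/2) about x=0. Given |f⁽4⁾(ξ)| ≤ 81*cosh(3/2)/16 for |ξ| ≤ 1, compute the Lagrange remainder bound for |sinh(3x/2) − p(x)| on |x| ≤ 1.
27*cosh(3/2)/128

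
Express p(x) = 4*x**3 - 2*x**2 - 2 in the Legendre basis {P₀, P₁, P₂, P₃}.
(-8/3)P₀ + (12/5)P₁ + (-4/3)P₂ + (8/5)P₃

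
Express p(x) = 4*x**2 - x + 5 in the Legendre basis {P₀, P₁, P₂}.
(19/3)P₀ - P₁ + (8/3)P₂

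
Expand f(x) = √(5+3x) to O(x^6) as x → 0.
sqrt(5) + 3*sqrt(5)*x/10 - 9*sqrt(5)*x**2/200 + 27*sqrt(5)*x**3/2000 - 81*sqrt(5)*x**4/16000 + 1701*sqrt(5)*x**5/800000 + O(x**6)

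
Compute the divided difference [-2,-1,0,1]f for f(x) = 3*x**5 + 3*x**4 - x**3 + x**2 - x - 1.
8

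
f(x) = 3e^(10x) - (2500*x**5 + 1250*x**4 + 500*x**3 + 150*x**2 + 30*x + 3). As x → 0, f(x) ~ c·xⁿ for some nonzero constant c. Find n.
6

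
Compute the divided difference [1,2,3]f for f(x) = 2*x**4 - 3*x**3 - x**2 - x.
31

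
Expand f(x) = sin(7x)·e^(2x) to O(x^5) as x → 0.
7*x + 14*x**2 - 259*x**3/6 - 105*x**4 + O(x**5)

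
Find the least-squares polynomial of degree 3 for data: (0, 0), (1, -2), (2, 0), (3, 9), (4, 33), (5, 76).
-1/14 + (-107/84)x + (-9/7)x² + (11/12)x³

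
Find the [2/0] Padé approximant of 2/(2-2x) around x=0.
x**2 + x + 1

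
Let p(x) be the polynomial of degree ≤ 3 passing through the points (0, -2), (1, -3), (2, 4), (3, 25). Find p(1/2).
-25/8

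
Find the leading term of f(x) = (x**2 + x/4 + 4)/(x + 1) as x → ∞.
x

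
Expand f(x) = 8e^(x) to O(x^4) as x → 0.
8 + 8*x + 4*x**2 + 4*x**3/3 + O(x**4)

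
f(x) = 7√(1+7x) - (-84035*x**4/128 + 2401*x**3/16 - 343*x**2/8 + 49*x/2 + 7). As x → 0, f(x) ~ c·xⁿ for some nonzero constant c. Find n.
5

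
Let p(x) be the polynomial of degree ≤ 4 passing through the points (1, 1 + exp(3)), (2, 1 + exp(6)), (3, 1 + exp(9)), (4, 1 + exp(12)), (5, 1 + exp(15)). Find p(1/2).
-45*exp(12)/32 - 105*exp(6)/32 + 1 + 315*exp(3)/128 + 189*exp(9)/64 + 35*exp(15)/128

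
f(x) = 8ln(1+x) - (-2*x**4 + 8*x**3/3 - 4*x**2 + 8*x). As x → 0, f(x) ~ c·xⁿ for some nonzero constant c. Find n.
5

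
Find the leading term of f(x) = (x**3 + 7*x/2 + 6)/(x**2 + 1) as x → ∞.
x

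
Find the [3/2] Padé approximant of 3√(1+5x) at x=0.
(375*x**3/32 + 675*x**2/16 + 45*x/2 + 3)/(75*x**2/16 + 5*x + 1)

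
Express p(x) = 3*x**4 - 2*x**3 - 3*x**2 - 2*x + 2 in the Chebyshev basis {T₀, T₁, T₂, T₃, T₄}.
(13/8)T₀ + (-7/2)T₁ + (-1/2)T₃ + (3/8)T₄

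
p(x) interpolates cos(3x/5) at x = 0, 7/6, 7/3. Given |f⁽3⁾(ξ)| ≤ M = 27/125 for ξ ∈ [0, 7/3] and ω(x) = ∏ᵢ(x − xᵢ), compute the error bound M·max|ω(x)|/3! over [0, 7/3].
343*sqrt(3)/27000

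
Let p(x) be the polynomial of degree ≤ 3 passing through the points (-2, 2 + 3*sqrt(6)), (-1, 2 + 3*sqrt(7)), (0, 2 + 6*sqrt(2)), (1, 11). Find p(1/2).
-15*sqrt(7)/16 + 3*sqrt(6)/16 + 77/16 + 45*sqrt(2)/8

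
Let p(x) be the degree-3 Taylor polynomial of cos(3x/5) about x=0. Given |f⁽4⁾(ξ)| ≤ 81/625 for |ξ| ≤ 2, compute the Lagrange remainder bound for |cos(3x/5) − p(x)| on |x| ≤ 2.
54/625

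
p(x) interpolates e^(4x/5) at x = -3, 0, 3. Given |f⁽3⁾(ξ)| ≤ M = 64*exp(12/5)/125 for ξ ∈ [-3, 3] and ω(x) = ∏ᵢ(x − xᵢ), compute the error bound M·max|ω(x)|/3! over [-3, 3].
64*sqrt(3)*exp(12/5)/125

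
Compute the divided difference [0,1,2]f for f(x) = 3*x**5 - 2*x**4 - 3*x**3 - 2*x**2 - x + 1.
20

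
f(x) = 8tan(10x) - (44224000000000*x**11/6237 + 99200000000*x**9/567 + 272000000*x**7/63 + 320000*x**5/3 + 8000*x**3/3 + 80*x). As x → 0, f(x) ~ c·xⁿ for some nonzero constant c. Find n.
13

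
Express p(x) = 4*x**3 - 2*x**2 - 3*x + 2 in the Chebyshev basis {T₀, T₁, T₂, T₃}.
T₀ - T₂ + T₃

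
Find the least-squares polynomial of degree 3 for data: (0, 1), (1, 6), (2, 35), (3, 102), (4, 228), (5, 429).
37/42 + (71/252)x + (197/84)x² + (53/18)x³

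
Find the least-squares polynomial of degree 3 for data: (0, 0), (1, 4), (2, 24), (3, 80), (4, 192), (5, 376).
8/63 + (254/189)x + (-61/63)x² + (85/27)x³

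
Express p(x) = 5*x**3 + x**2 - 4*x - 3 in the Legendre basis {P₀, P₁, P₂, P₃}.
(-8/3)P₀ - P₁ + (2/3)P₂ + (2)P₃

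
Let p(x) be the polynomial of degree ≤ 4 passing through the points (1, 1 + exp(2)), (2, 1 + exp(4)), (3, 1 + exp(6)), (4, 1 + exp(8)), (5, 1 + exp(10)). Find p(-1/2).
-385*exp(8)/32 - 693*exp(4)/32 + 1 + 1155*exp(2)/128 + 1485*exp(6)/64 + 315*exp(10)/128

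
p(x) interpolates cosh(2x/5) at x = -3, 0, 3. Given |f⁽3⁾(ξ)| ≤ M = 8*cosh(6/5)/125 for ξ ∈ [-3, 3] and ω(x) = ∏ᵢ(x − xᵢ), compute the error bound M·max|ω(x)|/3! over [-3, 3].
8*sqrt(3)*cosh(6/5)/125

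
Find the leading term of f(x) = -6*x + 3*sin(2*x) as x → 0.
-4*x**3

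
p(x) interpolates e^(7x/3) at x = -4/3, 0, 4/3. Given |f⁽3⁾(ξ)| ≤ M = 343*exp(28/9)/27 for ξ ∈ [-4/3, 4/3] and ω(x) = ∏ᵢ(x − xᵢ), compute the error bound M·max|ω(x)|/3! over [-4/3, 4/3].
21952*sqrt(3)*exp(28/9)/19683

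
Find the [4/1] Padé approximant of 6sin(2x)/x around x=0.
8*x**4/5 - 8*x**2 + 12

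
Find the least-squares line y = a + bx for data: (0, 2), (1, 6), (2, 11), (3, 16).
a = 17/10, b = 47/10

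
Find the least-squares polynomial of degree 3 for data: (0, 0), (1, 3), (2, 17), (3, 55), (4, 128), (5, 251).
-1/21 + (122/63)x + (-19/21)x² + (19/9)x³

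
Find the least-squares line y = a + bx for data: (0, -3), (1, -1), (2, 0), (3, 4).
a = -33/10, b = 11/5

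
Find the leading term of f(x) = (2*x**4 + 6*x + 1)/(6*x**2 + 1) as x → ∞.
x**2/3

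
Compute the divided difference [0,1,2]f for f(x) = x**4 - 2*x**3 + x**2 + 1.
2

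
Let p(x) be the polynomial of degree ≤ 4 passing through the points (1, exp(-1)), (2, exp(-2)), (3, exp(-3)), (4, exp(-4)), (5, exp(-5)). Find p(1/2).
(-420*exp(3) - 180*e + 35 + 378*exp(2) + 315*exp(4))*exp(-5)/128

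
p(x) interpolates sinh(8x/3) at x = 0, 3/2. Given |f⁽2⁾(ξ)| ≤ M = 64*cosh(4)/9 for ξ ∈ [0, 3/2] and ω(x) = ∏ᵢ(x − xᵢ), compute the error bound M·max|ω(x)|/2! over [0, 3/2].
2*cosh(4)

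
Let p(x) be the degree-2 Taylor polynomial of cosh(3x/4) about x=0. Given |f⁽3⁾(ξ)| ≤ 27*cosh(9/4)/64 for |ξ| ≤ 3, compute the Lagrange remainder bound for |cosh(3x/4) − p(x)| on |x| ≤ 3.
243*cosh(9/4)/128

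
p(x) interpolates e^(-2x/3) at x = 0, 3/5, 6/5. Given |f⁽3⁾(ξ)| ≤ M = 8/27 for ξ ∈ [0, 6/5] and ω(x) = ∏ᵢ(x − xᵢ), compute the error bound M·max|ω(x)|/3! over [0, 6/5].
8*sqrt(3)/3375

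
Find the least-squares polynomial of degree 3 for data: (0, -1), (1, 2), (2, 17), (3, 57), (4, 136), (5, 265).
-17/18 + (719/756)x + (-73/252)x² + (58/27)x³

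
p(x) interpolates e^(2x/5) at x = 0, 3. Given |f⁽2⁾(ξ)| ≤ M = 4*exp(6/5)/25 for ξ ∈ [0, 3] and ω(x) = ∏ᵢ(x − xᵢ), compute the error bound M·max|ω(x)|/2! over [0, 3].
9*exp(6/5)/50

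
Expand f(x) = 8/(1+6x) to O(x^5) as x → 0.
8 - 48*x + 288*x**2 - 1728*x**3 + 10368*x**4 + O(x**5)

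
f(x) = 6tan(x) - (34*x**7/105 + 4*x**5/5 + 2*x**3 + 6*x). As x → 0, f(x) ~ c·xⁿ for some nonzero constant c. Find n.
9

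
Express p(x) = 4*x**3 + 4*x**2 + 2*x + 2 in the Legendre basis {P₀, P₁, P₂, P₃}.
(10/3)P₀ + (22/5)P₁ + (8/3)P₂ + (8/5)P₃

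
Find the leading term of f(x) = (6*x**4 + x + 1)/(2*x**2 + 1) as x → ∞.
3*x**2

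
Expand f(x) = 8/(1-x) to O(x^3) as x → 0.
8 + 8*x + 8*x**2 + O(x**3)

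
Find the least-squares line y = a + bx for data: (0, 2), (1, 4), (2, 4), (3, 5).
a = 12/5, b = 9/10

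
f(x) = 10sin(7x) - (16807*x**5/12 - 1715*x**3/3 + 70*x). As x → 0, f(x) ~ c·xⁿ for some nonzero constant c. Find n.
7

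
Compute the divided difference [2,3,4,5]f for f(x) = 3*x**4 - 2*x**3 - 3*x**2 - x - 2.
40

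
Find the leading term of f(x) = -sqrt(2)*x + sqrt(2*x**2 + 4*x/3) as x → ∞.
sqrt(2)/3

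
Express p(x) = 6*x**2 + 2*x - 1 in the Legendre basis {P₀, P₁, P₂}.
P₀ + (2)P₁ + (4)P₂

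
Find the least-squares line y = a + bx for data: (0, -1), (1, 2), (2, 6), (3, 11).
a = -3/2, b = 4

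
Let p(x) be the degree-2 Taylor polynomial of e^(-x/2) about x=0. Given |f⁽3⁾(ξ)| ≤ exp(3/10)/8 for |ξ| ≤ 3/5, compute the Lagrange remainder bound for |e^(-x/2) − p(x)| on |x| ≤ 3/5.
9*exp(3/10)/2000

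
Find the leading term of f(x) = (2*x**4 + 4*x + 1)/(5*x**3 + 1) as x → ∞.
2*x/5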